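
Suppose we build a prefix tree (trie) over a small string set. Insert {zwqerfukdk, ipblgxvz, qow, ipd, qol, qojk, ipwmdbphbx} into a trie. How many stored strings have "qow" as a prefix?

Walk to "qow"; the words in its subtree are exactly those with that prefix.
Words under "qow": qow
Count: 1

1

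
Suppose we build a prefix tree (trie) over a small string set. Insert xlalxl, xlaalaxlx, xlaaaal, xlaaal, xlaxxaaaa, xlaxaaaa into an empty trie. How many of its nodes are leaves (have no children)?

6

Leaves are exactly the stored words that no other stored word extends.
Those words: "xlaaaal", "xlaaal", "xlaalaxlx", "xlalxl", "xlaxaaaa", "xlaxxaaaa"
Leaf count: 6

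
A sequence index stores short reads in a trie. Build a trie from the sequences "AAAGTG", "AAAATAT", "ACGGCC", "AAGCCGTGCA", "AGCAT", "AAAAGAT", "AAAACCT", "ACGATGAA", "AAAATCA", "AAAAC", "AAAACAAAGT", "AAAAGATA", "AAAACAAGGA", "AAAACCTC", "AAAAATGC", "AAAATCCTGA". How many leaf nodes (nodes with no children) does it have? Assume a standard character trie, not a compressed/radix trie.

13

A leaf is a node with no children — equivalently, the end of a word that is not a proper prefix of any other stored word.
Those words: "AAAAATGC", "AAAACAAAGT", "AAAACAAGGA", "AAAACCTC", "AAAAGATA", "AAAATAT", "AAAATCA", "AAAATCCTGA", "AAAGTG", "AAGCCGTGCA", "ACGATGAA", "ACGGCC", "AGCAT"
Leaf count: 13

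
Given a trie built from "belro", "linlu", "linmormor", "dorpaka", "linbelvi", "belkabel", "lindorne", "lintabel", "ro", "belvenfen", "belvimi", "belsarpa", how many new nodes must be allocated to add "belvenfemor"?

3

Walking "belvenfemor" from the root, the first 8 characters ("belvenfe") follow existing edges; "m" is the first miss.
New nodes needed: |"belvenfemor"| − 8 = 11 − 8 = 3.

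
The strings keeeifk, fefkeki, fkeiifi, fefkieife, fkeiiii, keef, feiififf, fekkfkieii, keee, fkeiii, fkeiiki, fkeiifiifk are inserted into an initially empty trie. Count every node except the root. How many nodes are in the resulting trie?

47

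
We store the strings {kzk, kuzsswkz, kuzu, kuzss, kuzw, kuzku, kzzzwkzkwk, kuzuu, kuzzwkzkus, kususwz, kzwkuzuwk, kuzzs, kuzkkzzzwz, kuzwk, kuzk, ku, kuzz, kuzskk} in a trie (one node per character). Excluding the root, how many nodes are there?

52

For each word, the new-node count is its length minus the longest prefix already in the trie:
  "kzk" → 3 new (k, z, k)
  "kuzsswkz" → prefix "k" already present; 7 new (u, z, s, s, w, k, z)
  "kuzu" → prefix "kuz" already present; 1 new (u)
  "kuzss" → prefix "kuzss" already present; 0 new (none)
  "kuzw" → prefix "kuz" already present; 1 new (w)
  "kuzku" → prefix "kuz" already present; 2 new (k, u)
  "kzzzwkzkwk" → prefix "kz" already present; 8 new (z, z, w, k, z, k, w, k)
  "kuzuu" → prefix "kuzu" already present; 1 new (u)
  "kuzzwkzkus" → prefix "kuz" already present; 7 new (z, w, k, z, k, u, s)
  "kususwz" → prefix "ku" already present; 5 new (s, u, s, w, z)
  "kzwkuzuwk" → prefix "kz" already present; 7 new (w, k, u, z, u, w, k)
  "kuzzs" → prefix "kuzz" already present; 1 new (s)
  "kuzkkzzzwz" → prefix "kuzk" already present; 6 new (k, z, z, z, w, z)
  "kuzwk" → prefix "kuzw" already present; 1 new (k)
  "kuzk" → prefix "kuzk" already present; 0 new (none)
  "ku" → prefix "ku" already present; 0 new (none)
  "kuzz" → prefix "kuzz" already present; 0 new (none)
  "kuzskk" → prefix "kuzs" already present; 2 new (k, k)
Total nodes = 3 + 7 + 1 + 0 + 1 + 2 + 8 + 1 + 7 + 5 + 7 + 1 + 6 + 1 + 0 + 0 + 0 + 2 = 52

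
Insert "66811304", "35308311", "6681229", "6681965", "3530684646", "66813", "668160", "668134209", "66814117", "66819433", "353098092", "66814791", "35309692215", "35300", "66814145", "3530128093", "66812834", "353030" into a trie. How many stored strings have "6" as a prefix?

11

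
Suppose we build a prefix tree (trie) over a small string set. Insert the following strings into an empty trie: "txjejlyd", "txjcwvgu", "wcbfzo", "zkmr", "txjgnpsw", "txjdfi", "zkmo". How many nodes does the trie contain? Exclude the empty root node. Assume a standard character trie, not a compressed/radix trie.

Insert word by word; a character creates a node only if that edge doesn't already exist:
  "txjejlyd" → 8 new (t, x, j, e, j, l, y, d)
  "txjcwvgu" → prefix "txj" already present; 5 new (c, w, v, g, u)
  "wcbfzo" → 6 new (w, c, b, f, z, o)
  "zkmr" → 4 new (z, k, m, r)
  "txjgnpsw" → prefix "txj" already present; 5 new (g, n, p, s, w)
  "txjdfi" → prefix "txj" already present; 3 new (d, f, i)
  "zkmo" → prefix "zkm" already present; 1 new (o)
Total nodes = 8 + 5 + 6 + 4 + 5 + 3 + 1 = 32

32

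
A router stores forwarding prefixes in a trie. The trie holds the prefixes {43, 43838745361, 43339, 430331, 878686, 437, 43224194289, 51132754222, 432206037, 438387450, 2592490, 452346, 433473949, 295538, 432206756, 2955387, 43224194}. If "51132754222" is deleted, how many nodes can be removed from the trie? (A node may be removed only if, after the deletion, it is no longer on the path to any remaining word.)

11

Walk "51132754222" from the leaf back toward the root, removing each node that no remaining word uses.
No other word shares any prefix with "51132754222", so all 11 of its nodes go.
Nodes removed: 11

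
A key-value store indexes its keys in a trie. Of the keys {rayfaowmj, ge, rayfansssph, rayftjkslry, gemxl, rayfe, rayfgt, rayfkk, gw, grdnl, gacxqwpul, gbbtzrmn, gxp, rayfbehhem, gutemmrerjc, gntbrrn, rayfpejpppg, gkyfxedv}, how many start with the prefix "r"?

Traverse to the node for "r", then collect every word in that subtree.
Matches: "rayfansssph", "rayfaowmj", "rayfbehhem", "rayfe", "rayfgt", "rayfkk", "rayfpejpppg", "rayftjkslry"
Count: 8

8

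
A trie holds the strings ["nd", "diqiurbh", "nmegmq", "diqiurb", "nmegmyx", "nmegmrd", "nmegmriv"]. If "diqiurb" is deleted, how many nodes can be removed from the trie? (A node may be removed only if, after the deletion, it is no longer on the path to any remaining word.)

0

After clearing the end-marker at "diqiurb", prune upward until reaching a node still needed by another word.
Every node on "diqiurb" is still needed (e.g. by "diqiurbh"), so nothing is freed.
Nodes removed: 0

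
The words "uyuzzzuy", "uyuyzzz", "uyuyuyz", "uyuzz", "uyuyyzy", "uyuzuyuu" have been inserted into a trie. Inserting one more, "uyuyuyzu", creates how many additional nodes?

1

Walking "uyuyuyzu" from the root, the first 7 characters ("uyuyuyz") follow existing edges; "u" is the first miss.
New nodes needed: |"uyuyuyzu"| − 7 = 8 − 7 = 1.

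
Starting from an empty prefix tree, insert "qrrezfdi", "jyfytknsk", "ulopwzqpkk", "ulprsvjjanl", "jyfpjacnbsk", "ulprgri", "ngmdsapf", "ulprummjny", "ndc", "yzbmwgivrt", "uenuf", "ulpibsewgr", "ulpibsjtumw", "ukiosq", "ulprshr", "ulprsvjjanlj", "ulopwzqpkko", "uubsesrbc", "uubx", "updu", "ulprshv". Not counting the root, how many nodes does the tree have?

111

Trace insertions, counting only characters that open a new branch:
  "qrrezfdi" → 8 new (q, r, r, e, z, f, d, i)
  "jyfytknsk" → 9 new (j, y, f, y, t, k, n, s, k)
  "ulopwzqpkk" → 10 new (u, l, o, p, w, z, q, p, k, k)
  "ulprsvjjanl" → prefix "ul" already present; 9 new (p, r, s, v, j, j, a, n, l)
  "jyfpjacnbsk" → prefix "jyf" already present; 8 new (p, j, a, c, n, b, s, k)
  "ulprgri" → prefix "ulpr" already present; 3 new (g, r, i)
  "ngmdsapf" → 8 new (n, g, m, d, s, a, p, f)
  "ulprummjny" → prefix "ulpr" already present; 6 new (u, m, m, j, n, y)
  "ndc" → prefix "n" already present; 2 new (d, c)
  "yzbmwgivrt" → 10 new (y, z, b, m, w, g, i, v, r, t)
  "uenuf" → prefix "u" already present; 4 new (e, n, u, f)
  "ulpibsewgr" → prefix "ulp" already present; 7 new (i, b, s, e, w, g, r)
  "ulpibsjtumw" → prefix "ulpibs" already present; 5 new (j, t, u, m, w)
  "ukiosq" → prefix "u" already present; 5 new (k, i, o, s, q)
  "ulprshr" → prefix "ulprs" already present; 2 new (h, r)
  "ulprsvjjanlj" → prefix "ulprsvjjanl" already present; 1 new (j)
  "ulopwzqpkko" → prefix "ulopwzqpkk" already present; 1 new (o)
  "uubsesrbc" → prefix "u" already present; 8 new (u, b, s, e, s, r, b, c)
  "uubx" → prefix "uub" already present; 1 new (x)
  "updu" → prefix "u" already present; 3 new (p, d, u)
  "ulprshv" → prefix "ulprsh" already present; 1 new (v)
Total nodes = 8 + 9 + 10 + 9 + 8 + 3 + 8 + 6 + 2 + 10 + 4 + 7 + 5 + 5 + 2 + 1 + 1 + 8 + 1 + 3 + 1 = 111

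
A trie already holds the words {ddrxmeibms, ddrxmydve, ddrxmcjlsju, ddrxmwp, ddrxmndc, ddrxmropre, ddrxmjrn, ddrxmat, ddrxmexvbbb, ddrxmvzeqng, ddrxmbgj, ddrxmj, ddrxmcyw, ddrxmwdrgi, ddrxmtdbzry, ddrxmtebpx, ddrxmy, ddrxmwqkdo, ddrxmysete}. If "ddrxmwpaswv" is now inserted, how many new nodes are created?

4

"ddrxmwp" is already a path in the trie; the remaining "aswv" must be added.
So 11 − 7 = 4 new nodes.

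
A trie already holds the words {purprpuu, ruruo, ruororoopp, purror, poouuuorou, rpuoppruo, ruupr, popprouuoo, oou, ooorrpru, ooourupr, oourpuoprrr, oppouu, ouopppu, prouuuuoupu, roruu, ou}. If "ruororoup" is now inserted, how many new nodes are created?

2

"ruororo" is already a path in the trie; the remaining "up" must be added.
So 9 − 7 = 2 new nodes.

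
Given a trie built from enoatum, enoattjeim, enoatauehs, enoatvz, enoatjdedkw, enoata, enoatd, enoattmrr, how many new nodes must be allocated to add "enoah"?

1

The longest prefix of "enoah" already in the trie is "enoa" (length 4).
Each of the 1 remaining characters creates one node.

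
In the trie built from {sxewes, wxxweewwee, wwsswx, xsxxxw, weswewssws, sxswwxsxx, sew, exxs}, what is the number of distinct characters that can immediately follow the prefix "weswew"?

1

Walk "weswew" from the root, arriving at one node.
Distinct next characters after "weswew": s.
That node has 1 child edge.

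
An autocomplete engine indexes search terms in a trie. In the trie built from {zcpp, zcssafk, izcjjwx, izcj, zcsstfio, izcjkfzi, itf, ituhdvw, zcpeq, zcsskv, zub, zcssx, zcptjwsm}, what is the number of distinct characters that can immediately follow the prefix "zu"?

1

Walk "zu" from the root, arriving at one node.
Characters that immediately follow "zu" among the stored strings: {b}.
That node has 1 child edge.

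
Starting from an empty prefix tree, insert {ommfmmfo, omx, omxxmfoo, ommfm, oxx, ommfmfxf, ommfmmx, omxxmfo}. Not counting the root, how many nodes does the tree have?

For each word, the new-node count is its length minus the longest prefix already in the trie:
  "ommfmmfo" → 8 new (o, m, m, f, m, m, f, o)
  "omx" → prefix "om" already present; 1 new (x)
  "omxxmfoo" → prefix "omx" already present; 5 new (x, m, f, o, o)
  "ommfm" → prefix "ommfm" already present; 0 new (none)
  "oxx" → prefix "o" already present; 2 new (x, x)
  "ommfmfxf" → prefix "ommfm" already present; 3 new (f, x, f)
  "ommfmmx" → prefix "ommfmm" already present; 1 new (x)
  "omxxmfo" → prefix "omxxmfo" already present; 0 new (none)
Total nodes = 8 + 1 + 5 + 0 + 2 + 3 + 1 + 0 = 20

20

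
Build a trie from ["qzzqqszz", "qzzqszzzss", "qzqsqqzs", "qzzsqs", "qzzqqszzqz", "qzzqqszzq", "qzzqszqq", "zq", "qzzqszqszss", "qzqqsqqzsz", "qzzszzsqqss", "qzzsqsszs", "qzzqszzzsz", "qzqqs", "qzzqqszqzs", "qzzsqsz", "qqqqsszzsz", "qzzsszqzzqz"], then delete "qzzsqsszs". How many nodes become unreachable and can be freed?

3

After clearing the end-marker at "qzzsqsszs", prune upward until reaching a node still needed by another word.
The suffix "szs" (3 nodes) is used only by "qzzsqsszs"; the node for "qzzsqs" still has the child "z", so pruning stops there.
Nodes removed: 3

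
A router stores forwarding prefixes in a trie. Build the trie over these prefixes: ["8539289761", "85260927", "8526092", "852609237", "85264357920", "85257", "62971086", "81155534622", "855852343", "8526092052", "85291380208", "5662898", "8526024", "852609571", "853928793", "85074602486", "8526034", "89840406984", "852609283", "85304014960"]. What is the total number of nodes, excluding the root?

Insert word by word; a character creates a node only if that edge doesn't already exist:
  "8539289761" → 10 new (8, 5, 3, 9, 2, 8, 9, 7, 6, 1)
  "85260927" → prefix "85" already present; 6 new (2, 6, 0, 9, 2, 7)
  "8526092" → prefix "8526092" already present; 0 new (none)
  "852609237" → prefix "8526092" already present; 2 new (3, 7)
  "85264357920" → prefix "8526" already present; 7 new (4, 3, 5, 7, 9, 2, 0)
  "85257" → prefix "852" already present; 2 new (5, 7)
  "62971086" → 8 new (6, 2, 9, 7, 1, 0, 8, 6)
  "81155534622" → prefix "8" already present; 10 new (1, 1, 5, 5, 5, 3, 4, 6, 2, 2)
  "855852343" → prefix "85" already present; 7 new (5, 8, 5, 2, 3, 4, 3)
  "8526092052" → prefix "8526092" already present; 3 new (0, 5, 2)
  "85291380208" → prefix "852" already present; 8 new (9, 1, 3, 8, 0, 2, 0, 8)
  "5662898" → 7 new (5, 6, 6, 2, 8, 9, 8)
  "8526024" → prefix "85260" already present; 2 new (2, 4)
  "852609571" → prefix "852609" already present; 3 new (5, 7, 1)
  "853928793" → prefix "853928" already present; 3 new (7, 9, 3)
  "85074602486" → prefix "85" already present; 9 new (0, 7, 4, 6, 0, 2, 4, 8, 6)
  "8526034" → prefix "85260" already present; 2 new (3, 4)
  "89840406984" → prefix "8" already present; 10 new (9, 8, 4, 0, 4, 0, 6, 9, 8, 4)
  "852609283" → prefix "8526092" already present; 2 new (8, 3)
  "85304014960" → prefix "853" already present; 8 new (0, 4, 0, 1, 4, 9, 6, 0)
Total nodes = 10 + 6 + 0 + 2 + 7 + 2 + 8 + 10 + 7 + 3 + 8 + 7 + 2 + 3 + 3 + 9 + 2 + 10 + 2 + 8 = 109

109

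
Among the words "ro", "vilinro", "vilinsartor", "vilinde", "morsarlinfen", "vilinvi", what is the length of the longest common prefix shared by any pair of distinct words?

Look for the deepest trie node that still has at least two words in its subtree.
e.g. "vilinde" and "vilinro" share the prefix "vilin" of length 5; no pair shares a longer one.
Longest shared-prefix length: 5

5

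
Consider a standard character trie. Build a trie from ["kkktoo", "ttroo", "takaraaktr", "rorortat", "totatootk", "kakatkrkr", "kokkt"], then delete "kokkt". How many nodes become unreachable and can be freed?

4

Walk "kokkt" from the leaf back toward the root, removing each node that no remaining word uses.
The suffix "okkt" (4 nodes) is used only by "kokkt"; the node for "k" still has the child "k", so pruning stops there.
Nodes removed: 4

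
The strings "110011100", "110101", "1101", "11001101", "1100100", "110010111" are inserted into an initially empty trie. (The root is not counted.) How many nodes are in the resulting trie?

Insert word by word; a character creates a node only if that edge doesn't already exist:
  "110011100" → 9 new (1, 1, 0, 0, 1, 1, 1, 0, 0)
  "110101" → prefix "110" already present; 3 new (1, 0, 1)
  "1101" → prefix "1101" already present; 0 new (none)
  "11001101" → prefix "110011" already present; 2 new (0, 1)
  "1100100" → prefix "11001" already present; 2 new (0, 0)
  "110010111" → prefix "110010" already present; 3 new (1, 1, 1)
Total nodes = 9 + 3 + 0 + 2 + 2 + 3 = 19

19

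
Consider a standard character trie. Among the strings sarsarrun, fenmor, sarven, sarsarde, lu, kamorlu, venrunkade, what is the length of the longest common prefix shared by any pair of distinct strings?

Look for the deepest trie node that still has at least two words in its subtree.
"sarsarde" and "sarsarrun" agree on "sarsar" (6 characters) before diverging; nothing deeper is shared.
Longest shared-prefix length: 6

6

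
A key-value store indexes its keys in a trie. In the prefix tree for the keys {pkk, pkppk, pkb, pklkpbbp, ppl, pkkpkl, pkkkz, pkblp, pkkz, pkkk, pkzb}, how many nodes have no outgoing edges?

Leaves are exactly the stored words that no other stored word extends.
Those words: "pkblp", "pkkkz", "pkkpkl", "pkkz", "pklkpbbp", "pkppk", "pkzb", "ppl"
Leaf count: 8

8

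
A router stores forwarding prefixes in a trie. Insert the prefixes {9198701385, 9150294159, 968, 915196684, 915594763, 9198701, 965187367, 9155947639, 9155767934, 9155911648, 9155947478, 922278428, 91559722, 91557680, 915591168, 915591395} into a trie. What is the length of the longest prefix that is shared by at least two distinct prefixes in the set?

Equivalently: take the maximum, over all pairs, of their longest common prefix length.
"915594763" and "9155947639" agree on "915594763" (9 characters) before diverging; nothing deeper is shared.
Longest shared-prefix length: 9

9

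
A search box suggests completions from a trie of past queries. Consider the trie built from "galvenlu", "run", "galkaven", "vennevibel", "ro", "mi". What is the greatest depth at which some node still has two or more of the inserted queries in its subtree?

3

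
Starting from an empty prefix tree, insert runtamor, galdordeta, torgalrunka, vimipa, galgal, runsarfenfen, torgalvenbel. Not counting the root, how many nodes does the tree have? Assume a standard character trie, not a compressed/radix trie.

For each word, the new-node count is its length minus the longest prefix already in the trie:
  "runtamor" → 8 new (r, u, n, t, a, m, o, r)
  "galdordeta" → 10 new (g, a, l, d, o, r, d, e, t, a)
  "torgalrunka" → 11 new (t, o, r, g, a, l, r, u, n, k, a)
  "vimipa" → 6 new (v, i, m, i, p, a)
  "galgal" → prefix "gal" already present; 3 new (g, a, l)
  "runsarfenfen" → prefix "run" already present; 9 new (s, a, r, f, e, n, f, e, n)
  "torgalvenbel" → prefix "torgal" already present; 6 new (v, e, n, b, e, l)
Total nodes = 8 + 10 + 11 + 6 + 3 + 9 + 6 = 53

53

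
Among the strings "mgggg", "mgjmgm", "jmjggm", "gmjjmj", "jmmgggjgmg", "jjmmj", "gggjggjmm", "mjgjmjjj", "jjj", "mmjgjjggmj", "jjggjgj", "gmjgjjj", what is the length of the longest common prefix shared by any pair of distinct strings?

3

Equivalently: take the maximum, over all pairs, of their longest common prefix length.
e.g. "gmjgjjj" and "gmjjmj" share the prefix "gmj" of length 3; no pair shares a longer one.
Longest shared-prefix length: 3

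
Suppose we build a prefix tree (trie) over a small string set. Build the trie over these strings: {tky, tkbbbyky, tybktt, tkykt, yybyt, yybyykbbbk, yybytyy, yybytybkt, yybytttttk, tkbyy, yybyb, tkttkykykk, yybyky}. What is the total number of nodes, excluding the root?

50

Count nodes per top-level branch (shared prefixes stored once):
  't'-branch (tkbbbyky, tkbyy, tkttkykykk, tky, tkykt, tybktt): 26 nodes
  'y'-branch (yybyb, yybyky, yybyt, yybytttttk, yybytybkt, yybytyy, yybyykbbbk): 24 nodes
Sum: 50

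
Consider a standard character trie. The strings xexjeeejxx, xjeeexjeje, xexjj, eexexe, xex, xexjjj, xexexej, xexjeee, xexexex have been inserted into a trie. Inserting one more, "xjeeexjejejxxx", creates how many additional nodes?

4

The longest prefix of "xjeeexjejejxxx" already in the trie is "xjeeexjeje" (length 10).
New nodes needed: |"xjeeexjejejxxx"| − 10 = 14 − 10 = 4.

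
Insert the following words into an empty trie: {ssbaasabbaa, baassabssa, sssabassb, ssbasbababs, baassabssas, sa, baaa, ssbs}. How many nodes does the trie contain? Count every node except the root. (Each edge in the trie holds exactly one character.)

39

Insert word by word; a character creates a node only if that edge doesn't already exist:
  "ssbaasabbaa" → 11 new (s, s, b, a, a, s, a, b, b, a, a)
  "baassabssa" → 10 new (b, a, a, s, s, a, b, s, s, a)
  "sssabassb" → prefix "ss" already present; 7 new (s, a, b, a, s, s, b)
  "ssbasbababs" → prefix "ssba" already present; 7 new (s, b, a, b, a, b, s)
  "baassabssas" → prefix "baassabssa" already present; 1 new (s)
  "sa" → prefix "s" already present; 1 new (a)
  "baaa" → prefix "baa" already present; 1 new (a)
  "ssbs" → prefix "ssb" already present; 1 new (s)
Total nodes = 11 + 10 + 7 + 7 + 1 + 1 + 1 + 1 = 39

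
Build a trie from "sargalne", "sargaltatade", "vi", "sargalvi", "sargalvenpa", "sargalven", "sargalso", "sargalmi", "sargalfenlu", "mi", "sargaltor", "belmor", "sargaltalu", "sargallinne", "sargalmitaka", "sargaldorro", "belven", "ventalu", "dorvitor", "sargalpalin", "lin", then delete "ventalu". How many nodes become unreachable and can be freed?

After clearing the end-marker at "ventalu", prune upward until reaching a node still needed by another word.
The suffix "entalu" (6 nodes) is used only by "ventalu"; the node for "v" still has the child "i", so pruning stops there.
Nodes removed: 6

6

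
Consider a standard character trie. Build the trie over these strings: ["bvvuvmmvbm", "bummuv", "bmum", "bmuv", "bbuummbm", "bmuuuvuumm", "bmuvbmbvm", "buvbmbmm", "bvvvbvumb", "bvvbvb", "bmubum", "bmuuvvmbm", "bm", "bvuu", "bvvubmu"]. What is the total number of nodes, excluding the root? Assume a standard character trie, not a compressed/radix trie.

66

Insert word by word; a character creates a node only if that edge doesn't already exist:
  "bvvuvmmvbm" → 10 new (b, v, v, u, v, m, m, v, b, m)
  "bummuv" → prefix "b" already present; 5 new (u, m, m, u, v)
  "bmum" → prefix "b" already present; 3 new (m, u, m)
  "bmuv" → prefix "bmu" already present; 1 new (v)
  "bbuummbm" → prefix "b" already present; 7 new (b, u, u, m, m, b, m)
  "bmuuuvuumm" → prefix "bmu" already present; 7 new (u, u, v, u, u, m, m)
  "bmuvbmbvm" → prefix "bmuv" already present; 5 new (b, m, b, v, m)
  "buvbmbmm" → prefix "bu" already present; 6 new (v, b, m, b, m, m)
  "bvvvbvumb" → prefix "bvv" already present; 6 new (v, b, v, u, m, b)
  "bvvbvb" → prefix "bvv" already present; 3 new (b, v, b)
  "bmubum" → prefix "bmu" already present; 3 new (b, u, m)
  "bmuuvvmbm" → prefix "bmuu" already present; 5 new (v, v, m, b, m)
  "bm" → prefix "bm" already present; 0 new (none)
  "bvuu" → prefix "bv" already present; 2 new (u, u)
  "bvvubmu" → prefix "bvvu" already present; 3 new (b, m, u)
Total nodes = 10 + 5 + 3 + 1 + 7 + 7 + 5 + 6 + 6 + 3 + 3 + 5 + 0 + 2 + 3 = 66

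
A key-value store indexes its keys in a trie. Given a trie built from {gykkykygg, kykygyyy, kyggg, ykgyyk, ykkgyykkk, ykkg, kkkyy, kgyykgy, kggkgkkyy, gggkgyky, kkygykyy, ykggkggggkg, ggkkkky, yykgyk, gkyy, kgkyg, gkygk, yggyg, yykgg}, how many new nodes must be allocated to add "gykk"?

"gykk" is already a full path in the trie; only an end-marker is added.
No new nodes are needed: 0.

0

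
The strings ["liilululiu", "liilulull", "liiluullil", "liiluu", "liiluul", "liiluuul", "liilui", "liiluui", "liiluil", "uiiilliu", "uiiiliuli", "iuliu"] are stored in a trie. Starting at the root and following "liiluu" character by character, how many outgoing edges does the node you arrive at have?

Follow the path "liiluu" to its node, then look at its outgoing edges.
Distinct next characters after "liiluu": i, l, u.
That node has 3 child edges.

3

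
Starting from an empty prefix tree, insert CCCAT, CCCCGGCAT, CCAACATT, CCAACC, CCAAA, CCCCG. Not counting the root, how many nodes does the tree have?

19

Trace insertions, counting only characters that open a new branch:
  "CCCAT" → 5 new (C, C, C, A, T)
  "CCCCGGCAT" → prefix "CCC" already present; 6 new (C, G, G, C, A, T)
  "CCAACATT" → prefix "CC" already present; 6 new (A, A, C, A, T, T)
  "CCAACC" → prefix "CCAAC" already present; 1 new (C)
  "CCAAA" → prefix "CCAA" already present; 1 new (A)
  "CCCCG" → prefix "CCCCG" already present; 0 new (none)
Total nodes = 5 + 6 + 6 + 1 + 1 + 0 = 19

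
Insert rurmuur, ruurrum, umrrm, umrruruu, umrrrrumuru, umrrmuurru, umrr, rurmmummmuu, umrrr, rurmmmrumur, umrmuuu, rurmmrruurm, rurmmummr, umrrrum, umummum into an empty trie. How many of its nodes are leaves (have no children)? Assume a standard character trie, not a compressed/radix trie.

A leaf is a node with no children — equivalently, the end of a word that is not a proper prefix of any other stored word.
Those words: "rurmmmrumur", "rurmmrruurm", "rurmmummmuu", "rurmmummr", "rurmuur", "ruurrum", "umrmuuu", "umrrmuurru", "umrrrrumuru", "umrrrum", "umrruruu", "umummum"
Leaf count: 12

12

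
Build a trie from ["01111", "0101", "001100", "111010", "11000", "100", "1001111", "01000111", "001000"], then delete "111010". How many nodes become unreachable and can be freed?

Walk "111010" from the leaf back toward the root, removing each node that no remaining word uses.
The suffix "1010" (4 nodes) is used only by "111010"; the node for "11" still has the child "0", so pruning stops there.
Nodes removed: 4

4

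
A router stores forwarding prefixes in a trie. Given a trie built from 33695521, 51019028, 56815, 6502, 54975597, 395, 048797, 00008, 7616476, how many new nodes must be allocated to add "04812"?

2

"048" is already a path in the trie; the remaining "12" must be added.
Each of the 2 remaining characters creates one node.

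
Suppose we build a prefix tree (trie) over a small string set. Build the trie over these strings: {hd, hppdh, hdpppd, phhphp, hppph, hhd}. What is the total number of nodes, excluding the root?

Trace insertions, counting only characters that open a new branch:
  "hd" → 2 new (h, d)
  "hppdh" → prefix "h" already present; 4 new (p, p, d, h)
  "hdpppd" → prefix "hd" already present; 4 new (p, p, p, d)
  "phhphp" → 6 new (p, h, h, p, h, p)
  "hppph" → prefix "hpp" already present; 2 new (p, h)
  "hhd" → prefix "h" already present; 2 new (h, d)
Total nodes = 2 + 4 + 4 + 6 + 2 + 2 = 20

20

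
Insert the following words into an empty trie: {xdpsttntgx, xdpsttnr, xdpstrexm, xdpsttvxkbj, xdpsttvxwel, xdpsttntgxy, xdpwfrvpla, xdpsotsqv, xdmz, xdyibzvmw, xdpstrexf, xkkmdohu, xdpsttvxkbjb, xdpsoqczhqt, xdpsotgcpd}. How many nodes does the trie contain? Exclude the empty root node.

64

For each word, the new-node count is its length minus the longest prefix already in the trie:
  "xdpsttntgx" → 10 new (x, d, p, s, t, t, n, t, g, x)
  "xdpsttnr" → prefix "xdpsttn" already present; 1 new (r)
  "xdpstrexm" → prefix "xdpst" already present; 4 new (r, e, x, m)
  "xdpsttvxkbj" → prefix "xdpstt" already present; 5 new (v, x, k, b, j)
  "xdpsttvxwel" → prefix "xdpsttvx" already present; 3 new (w, e, l)
  "xdpsttntgxy" → prefix "xdpsttntgx" already present; 1 new (y)
  "xdpwfrvpla" → prefix "xdp" already present; 7 new (w, f, r, v, p, l, a)
  "xdpsotsqv" → prefix "xdps" already present; 5 new (o, t, s, q, v)
  "xdmz" → prefix "xd" already present; 2 new (m, z)
  "xdyibzvmw" → prefix "xd" already present; 7 new (y, i, b, z, v, m, w)
  "xdpstrexf" → prefix "xdpstrex" already present; 1 new (f)
  "xkkmdohu" → prefix "x" already present; 7 new (k, k, m, d, o, h, u)
  "xdpsttvxkbjb" → prefix "xdpsttvxkbj" already present; 1 new (b)
  "xdpsoqczhqt" → prefix "xdpso" already present; 6 new (q, c, z, h, q, t)
  "xdpsotgcpd" → prefix "xdpsot" already present; 4 new (g, c, p, d)
Total nodes = 10 + 1 + 4 + 5 + 3 + 1 + 7 + 5 + 2 + 7 + 1 + 7 + 1 + 6 + 4 = 64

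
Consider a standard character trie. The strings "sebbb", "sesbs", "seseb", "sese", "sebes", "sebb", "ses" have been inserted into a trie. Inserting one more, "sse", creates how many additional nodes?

"s" is already a path in the trie; the remaining "se" must be added.
So 3 − 1 = 2 new nodes.

2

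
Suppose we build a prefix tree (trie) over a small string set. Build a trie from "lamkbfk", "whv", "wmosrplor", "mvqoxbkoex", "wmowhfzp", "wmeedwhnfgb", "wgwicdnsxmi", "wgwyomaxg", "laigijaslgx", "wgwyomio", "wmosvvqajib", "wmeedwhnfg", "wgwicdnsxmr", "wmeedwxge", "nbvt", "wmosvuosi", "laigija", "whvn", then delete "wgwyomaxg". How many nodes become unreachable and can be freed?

3

Walk "wgwyomaxg" from the leaf back toward the root, removing each node that no remaining word uses.
The suffix "axg" (3 nodes) is used only by "wgwyomaxg"; the node for "wgwyom" still has the child "i", so pruning stops there.
Nodes removed: 3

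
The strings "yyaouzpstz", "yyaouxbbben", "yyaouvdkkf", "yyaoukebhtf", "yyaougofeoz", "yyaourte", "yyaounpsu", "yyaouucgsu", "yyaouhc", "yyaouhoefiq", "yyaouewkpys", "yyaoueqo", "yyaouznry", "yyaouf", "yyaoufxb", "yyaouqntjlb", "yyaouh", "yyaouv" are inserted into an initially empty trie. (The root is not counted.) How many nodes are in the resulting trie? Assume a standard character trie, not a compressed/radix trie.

72

Trace insertions, counting only characters that open a new branch:
  "yyaouzpstz" → 10 new (y, y, a, o, u, z, p, s, t, z)
  "yyaouxbbben" → prefix "yyaou" already present; 6 new (x, b, b, b, e, n)
  "yyaouvdkkf" → prefix "yyaou" already present; 5 new (v, d, k, k, f)
  "yyaoukebhtf" → prefix "yyaou" already present; 6 new (k, e, b, h, t, f)
  "yyaougofeoz" → prefix "yyaou" already present; 6 new (g, o, f, e, o, z)
  "yyaourte" → prefix "yyaou" already present; 3 new (r, t, e)
  "yyaounpsu" → prefix "yyaou" already present; 4 new (n, p, s, u)
  "yyaouucgsu" → prefix "yyaou" already present; 5 new (u, c, g, s, u)
  "yyaouhc" → prefix "yyaou" already present; 2 new (h, c)
  "yyaouhoefiq" → prefix "yyaouh" already present; 5 new (o, e, f, i, q)
  "yyaouewkpys" → prefix "yyaou" already present; 6 new (e, w, k, p, y, s)
  "yyaoueqo" → prefix "yyaoue" already present; 2 new (q, o)
  "yyaouznry" → prefix "yyaouz" already present; 3 new (n, r, y)
  "yyaouf" → prefix "yyaou" already present; 1 new (f)
  "yyaoufxb" → prefix "yyaouf" already present; 2 new (x, b)
  "yyaouqntjlb" → prefix "yyaou" already present; 6 new (q, n, t, j, l, b)
  "yyaouh" → prefix "yyaouh" already present; 0 new (none)
  "yyaouv" → prefix "yyaouv" already present; 0 new (none)
Total nodes = 10 + 6 + 5 + 6 + 6 + 3 + 4 + 5 + 2 + 5 + 6 + 2 + 3 + 1 + 2 + 6 + 0 + 0 = 72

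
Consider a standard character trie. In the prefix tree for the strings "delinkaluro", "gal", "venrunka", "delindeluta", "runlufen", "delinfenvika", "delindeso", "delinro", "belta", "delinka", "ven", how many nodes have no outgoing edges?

9

A leaf is a node with no children — equivalently, the end of a word that is not a proper prefix of any other stored word.
Those words: "belta", "delindeluta", "delindeso", "delinfenvika", "delinkaluro", "delinro", "gal", "runlufen", "venrunka"
Leaf count: 9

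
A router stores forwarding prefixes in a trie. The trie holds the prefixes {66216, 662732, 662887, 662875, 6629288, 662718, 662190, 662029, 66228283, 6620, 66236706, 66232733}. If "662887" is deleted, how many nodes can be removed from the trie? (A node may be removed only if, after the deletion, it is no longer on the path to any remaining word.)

2

Walk "662887" from the leaf back toward the root, removing each node that no remaining word uses.
The suffix "87" (2 nodes) is used only by "662887"; the node for "6628" still has the child "7", so pruning stops there.
Nodes removed: 2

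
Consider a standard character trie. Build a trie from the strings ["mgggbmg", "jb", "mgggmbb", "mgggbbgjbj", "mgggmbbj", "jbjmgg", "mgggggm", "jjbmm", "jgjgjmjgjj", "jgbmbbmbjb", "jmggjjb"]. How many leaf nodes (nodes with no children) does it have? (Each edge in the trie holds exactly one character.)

Leaves are exactly the stored words that no other stored word extends.
Those words: "jbjmgg", "jgbmbbmbjb", "jgjgjmjgjj", "jjbmm", "jmggjjb", "mgggbbgjbj", "mgggbmg", "mgggggm", "mgggmbbj"
Leaf count: 9

9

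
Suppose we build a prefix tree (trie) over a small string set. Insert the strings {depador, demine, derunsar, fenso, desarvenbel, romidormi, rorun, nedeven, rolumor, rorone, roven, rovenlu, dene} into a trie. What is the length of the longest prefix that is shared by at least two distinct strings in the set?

Equivalently: take the maximum, over all pairs, of their longest common prefix length.
"roven" and "rovenlu" agree on "roven" (5 characters) before diverging; nothing deeper is shared.
Longest shared-prefix length: 5

5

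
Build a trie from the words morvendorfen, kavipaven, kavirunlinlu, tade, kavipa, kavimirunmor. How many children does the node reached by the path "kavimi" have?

Follow the path "kavimi" to its node, then look at its outgoing edges.
Characters that immediately follow "kavimi" among the stored strings: {r}.
That node has 1 child edge.

1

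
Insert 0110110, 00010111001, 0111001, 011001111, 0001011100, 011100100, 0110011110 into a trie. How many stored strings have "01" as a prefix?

Filter for entries beginning with "01":
Words under "01": 011001111, 0110011110, 0110110, 0111001, 011100100
Count: 5

5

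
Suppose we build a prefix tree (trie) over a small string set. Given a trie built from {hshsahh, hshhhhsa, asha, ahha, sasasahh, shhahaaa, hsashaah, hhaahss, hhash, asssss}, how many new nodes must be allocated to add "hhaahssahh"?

"hhaahss" is already a path in the trie; the remaining "ahh" must be added.
Each of the 3 remaining characters creates one node.

3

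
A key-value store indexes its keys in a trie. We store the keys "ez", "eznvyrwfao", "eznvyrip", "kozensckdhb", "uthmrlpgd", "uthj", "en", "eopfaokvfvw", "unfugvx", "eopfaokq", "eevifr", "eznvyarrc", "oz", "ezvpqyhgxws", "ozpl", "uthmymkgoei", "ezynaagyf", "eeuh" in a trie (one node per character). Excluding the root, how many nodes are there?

89

Insert word by word; a character creates a node only if that edge doesn't already exist:
  "ez" → 2 new (e, z)
  "eznvyrwfao" → prefix "ez" already present; 8 new (n, v, y, r, w, f, a, o)
  "eznvyrip" → prefix "eznvyr" already present; 2 new (i, p)
  "kozensckdhb" → 11 new (k, o, z, e, n, s, c, k, d, h, b)
  "uthmrlpgd" → 9 new (u, t, h, m, r, l, p, g, d)
  "uthj" → prefix "uth" already present; 1 new (j)
  "en" → prefix "e" already present; 1 new (n)
  "eopfaokvfvw" → prefix "e" already present; 10 new (o, p, f, a, o, k, v, f, v, w)
  "unfugvx" → prefix "u" already present; 6 new (n, f, u, g, v, x)
  "eopfaokq" → prefix "eopfaok" already present; 1 new (q)
  "eevifr" → prefix "e" already present; 5 new (e, v, i, f, r)
  "eznvyarrc" → prefix "eznvy" already present; 4 new (a, r, r, c)
  "oz" → 2 new (o, z)
  "ezvpqyhgxws" → prefix "ez" already present; 9 new (v, p, q, y, h, g, x, w, s)
  "ozpl" → prefix "oz" already present; 2 new (p, l)
  "uthmymkgoei" → prefix "uthm" already present; 7 new (y, m, k, g, o, e, i)
  "ezynaagyf" → prefix "ez" already present; 7 new (y, n, a, a, g, y, f)
  "eeuh" → prefix "ee" already present; 2 new (u, h)
Total nodes = 2 + 8 + 2 + 11 + 9 + 1 + 1 + 10 + 6 + 1 + 5 + 4 + 2 + 9 + 2 + 7 + 7 + 2 = 89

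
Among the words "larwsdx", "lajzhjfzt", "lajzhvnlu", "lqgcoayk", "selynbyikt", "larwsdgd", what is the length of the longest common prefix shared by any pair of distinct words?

The deepest shared node is where two words last agree before diverging.
"larwsdgd" and "larwsdx" agree on "larwsd" (6 characters) before diverging; nothing deeper is shared.
Longest shared-prefix length: 6

6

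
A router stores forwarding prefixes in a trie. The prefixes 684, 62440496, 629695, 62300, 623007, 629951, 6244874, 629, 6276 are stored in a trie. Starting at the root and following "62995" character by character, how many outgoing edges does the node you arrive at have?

1

The children of the "62995" node are the distinct next characters among strings starting with "62995".
Characters that immediately follow "62995" among the stored strings: {1}.
That node has 1 child edge.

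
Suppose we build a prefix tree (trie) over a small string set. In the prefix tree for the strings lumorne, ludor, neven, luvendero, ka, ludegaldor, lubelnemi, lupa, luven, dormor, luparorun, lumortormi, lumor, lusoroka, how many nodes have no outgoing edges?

11

Leaves are exactly the stored words that no other stored word extends.
Those words: "dormor", "ka", "lubelnemi", "ludegaldor", "ludor", "lumorne", "lumortormi", "luparorun", "lusoroka", "luvendero", "neven"
Leaf count: 11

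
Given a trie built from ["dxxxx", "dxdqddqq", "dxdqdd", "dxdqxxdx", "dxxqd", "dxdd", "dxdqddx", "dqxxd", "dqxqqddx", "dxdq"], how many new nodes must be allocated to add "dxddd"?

1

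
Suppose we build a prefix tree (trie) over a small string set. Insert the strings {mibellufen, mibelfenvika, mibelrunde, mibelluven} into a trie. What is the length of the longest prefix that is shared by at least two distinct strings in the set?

7

Look for the deepest trie node that still has at least two words in its subtree.
"mibellufen" and "mibelluven" agree on "mibellu" (7 characters) before diverging; nothing deeper is shared.
Longest shared-prefix length: 7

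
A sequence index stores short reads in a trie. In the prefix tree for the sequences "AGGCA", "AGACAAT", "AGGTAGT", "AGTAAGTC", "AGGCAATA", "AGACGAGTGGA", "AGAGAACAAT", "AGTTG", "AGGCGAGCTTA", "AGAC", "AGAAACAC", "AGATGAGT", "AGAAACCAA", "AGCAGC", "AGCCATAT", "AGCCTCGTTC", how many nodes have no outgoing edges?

A leaf is a node with no children — equivalently, the end of a word that is not a proper prefix of any other stored word.
Those words: "AGAAACAC", "AGAAACCAA", "AGACAAT", "AGACGAGTGGA", "AGAGAACAAT", "AGATGAGT", "AGCAGC", "AGCCATAT", "AGCCTCGTTC", "AGGCAATA", "AGGCGAGCTTA", "AGGTAGT", "AGTAAGTC", "AGTTG"
Leaf count: 14

14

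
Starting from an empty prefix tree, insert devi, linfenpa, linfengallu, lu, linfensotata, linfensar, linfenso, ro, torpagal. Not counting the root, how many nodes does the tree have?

For each word, the new-node count is its length minus the longest prefix already in the trie:
  "devi" → 4 new (d, e, v, i)
  "linfenpa" → 8 new (l, i, n, f, e, n, p, a)
  "linfengallu" → prefix "linfen" already present; 5 new (g, a, l, l, u)
  "lu" → prefix "l" already present; 1 new (u)
  "linfensotata" → prefix "linfen" already present; 6 new (s, o, t, a, t, a)
  "linfensar" → prefix "linfens" already present; 2 new (a, r)
  "linfenso" → prefix "linfenso" already present; 0 new (none)
  "ro" → 2 new (r, o)
  "torpagal" → 8 new (t, o, r, p, a, g, a, l)
Total nodes = 4 + 8 + 5 + 1 + 6 + 2 + 0 + 2 + 8 = 36

36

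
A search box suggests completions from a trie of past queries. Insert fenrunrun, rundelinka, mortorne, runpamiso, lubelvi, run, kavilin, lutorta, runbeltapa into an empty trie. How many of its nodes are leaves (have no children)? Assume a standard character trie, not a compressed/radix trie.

8

A leaf is a node with no children — equivalently, the end of a word that is not a proper prefix of any other stored word.
Those words: "fenrunrun", "kavilin", "lubelvi", "lutorta", "mortorne", "runbeltapa", "rundelinka", "runpamiso"
Leaf count: 8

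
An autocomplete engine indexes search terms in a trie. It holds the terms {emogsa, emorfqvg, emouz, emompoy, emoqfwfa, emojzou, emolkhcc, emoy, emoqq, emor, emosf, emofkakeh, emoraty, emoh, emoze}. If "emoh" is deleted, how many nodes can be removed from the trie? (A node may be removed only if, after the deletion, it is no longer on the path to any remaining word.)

A node on "emoh"'s path can go only if nothing else ends at it or branches off below it.
The suffix "h" (1 node) is used only by "emoh"; the node for "emo" still has the child "g", so pruning stops there.
Nodes removed: 1

1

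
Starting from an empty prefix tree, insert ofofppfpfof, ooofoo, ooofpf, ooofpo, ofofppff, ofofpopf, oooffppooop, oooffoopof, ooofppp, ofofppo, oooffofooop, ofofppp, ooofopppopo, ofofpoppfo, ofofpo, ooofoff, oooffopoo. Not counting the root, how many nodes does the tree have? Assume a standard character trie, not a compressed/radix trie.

Count nodes per top-level branch (shared prefixes stored once):
  'o'-branch (ofofpo, ofofpopf, ofofpoppfo, ofofppff, ofofppfpfof, ofofppo, ofofppp, oooffofooop, oooffoopof, oooffopoo, oooffppooop, ooofoff, ooofoo, ooofopppopo, ooofpf, ooofpo, ooofppp): 58 nodes
Sum: 58

58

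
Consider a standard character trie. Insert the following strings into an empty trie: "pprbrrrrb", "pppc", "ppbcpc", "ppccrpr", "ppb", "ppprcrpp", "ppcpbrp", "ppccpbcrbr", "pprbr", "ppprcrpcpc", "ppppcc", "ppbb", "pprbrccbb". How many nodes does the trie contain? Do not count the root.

Count nodes per top-level branch (shared prefixes stored once):
  'p'-branch (ppb, ppbb, ppbcpc, ppccpbcrbr, ppccrpr, ppcpbrp, pppc, ppppcc, ppprcrpcpc, ppprcrpp, pprbr, pprbrccbb, pprbrrrrb): 46 nodes
Sum: 46

46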